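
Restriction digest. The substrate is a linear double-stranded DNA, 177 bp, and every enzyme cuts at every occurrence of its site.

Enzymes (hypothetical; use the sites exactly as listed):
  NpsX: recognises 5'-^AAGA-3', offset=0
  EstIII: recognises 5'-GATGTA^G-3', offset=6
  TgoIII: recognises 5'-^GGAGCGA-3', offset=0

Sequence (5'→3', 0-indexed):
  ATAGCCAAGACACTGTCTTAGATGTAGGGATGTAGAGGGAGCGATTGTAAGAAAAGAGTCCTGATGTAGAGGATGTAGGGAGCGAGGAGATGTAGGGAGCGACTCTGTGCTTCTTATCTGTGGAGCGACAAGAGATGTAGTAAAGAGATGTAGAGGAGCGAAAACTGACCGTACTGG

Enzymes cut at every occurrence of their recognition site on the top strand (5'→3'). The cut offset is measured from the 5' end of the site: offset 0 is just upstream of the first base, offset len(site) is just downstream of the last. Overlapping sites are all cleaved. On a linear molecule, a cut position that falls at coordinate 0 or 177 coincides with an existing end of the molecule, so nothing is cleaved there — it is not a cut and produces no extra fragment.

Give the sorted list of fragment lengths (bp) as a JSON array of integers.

Scan for sites:
  NpsX AAGA/0: at [6, 48, 53, 129, 142] ⇒ [6, 48, 53, 129, 142]
  EstIII GATGTAG/6: at [20, 28, 62, 71, 88, 133, 146] ⇒ [26, 34, 68, 77, 94, 139, 152]
  TgoIII GGAGCGA/0: at [37, 78, 95, 121, 154] ⇒ [37, 78, 95, 121, 154]

Pooled cuts: [6, 26, 34, 37, 48, 53, 68, 77, 78, 94, 95, 121, 129, 139, 142, 152, 154]

Fragment lengths:
  [0,6): 6 bp
  [6,26): 20 bp
  [26,34): 8 bp
  [34,37): 3 bp
  [37,48): 11 bp
  [48,53): 5 bp
  [53,68): 15 bp
  [68,77): 9 bp
  [77,78): 1 bp
  [78,94): 16 bp
  [94,95): 1 bp
  [95,121): 26 bp
  [121,129): 8 bp
  [129,139): 10 bp
  [139,142): 3 bp
  [142,152): 10 bp
  [152,154): 2 bp
  [154,177): 23 bp

[1,1,2,3,3,5,6,8,8,9,10,10,11,15,16,20,23,26]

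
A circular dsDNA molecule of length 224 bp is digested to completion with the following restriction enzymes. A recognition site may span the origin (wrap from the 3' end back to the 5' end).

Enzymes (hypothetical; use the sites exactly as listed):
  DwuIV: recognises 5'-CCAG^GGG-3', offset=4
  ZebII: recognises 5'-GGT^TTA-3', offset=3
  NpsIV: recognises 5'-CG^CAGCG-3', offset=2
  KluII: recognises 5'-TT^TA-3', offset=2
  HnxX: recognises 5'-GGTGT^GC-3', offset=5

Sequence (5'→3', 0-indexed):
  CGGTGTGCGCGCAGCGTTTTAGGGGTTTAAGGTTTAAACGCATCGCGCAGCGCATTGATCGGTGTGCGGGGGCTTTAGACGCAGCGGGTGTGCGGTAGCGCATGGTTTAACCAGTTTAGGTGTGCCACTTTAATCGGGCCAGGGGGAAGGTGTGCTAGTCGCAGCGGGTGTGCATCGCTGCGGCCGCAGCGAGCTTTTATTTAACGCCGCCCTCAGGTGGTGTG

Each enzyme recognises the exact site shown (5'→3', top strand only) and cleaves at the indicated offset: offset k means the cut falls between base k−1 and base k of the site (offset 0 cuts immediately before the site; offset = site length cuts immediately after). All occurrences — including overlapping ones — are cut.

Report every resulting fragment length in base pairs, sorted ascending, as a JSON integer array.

[1,1,1,4,5,6,6,7,7,7,7,8,8,9,10,10,10,11,11,12,13,15,15,18,22]

Per-enzyme occurrences:
  DwuIV (CCAGGGG, off=4): starts [138] → cuts [142]
  ZebII (GGTTTA, off=3): starts [23, 30, 103] → cuts [26, 33, 106]
  NpsIV (CGCAGCG, off=2): starts [9, 45, 79, 159, 184] → cuts [11, 47, 81, 161, 186]
  KluII (TTTA, off=2): starts [17, 25, 32, 73, 105, 114, 128, 195, 199] → cuts [19, 27, 34, 75, 107, 116, 130, 197, 201]
  HnxX (GGTGTGC, off=5): starts [1, 60, 86, 118, 148, 166, 218] → cuts [6, 65, 91, 123, 153, 171, 223]

All cut coordinates (distinct, sorted): [6, 11, 19, 26, 27, 33, 34, 47, 65, 75, 81, 91, 106, 107, 116, 123, 130, 142, 153, 161, 171, 186, 197, 201, 223]

Fragments:
  6→11: 5 bp
  11→19: 8 bp
  19→26: 7 bp
  26→27: 1 bp
  27→33: 6 bp
  33→34: 1 bp
  34→47: 13 bp
  47→65: 18 bp
  65→75: 10 bp
  75→81: 6 bp
  81→91: 10 bp
  91→106: 15 bp
  106→107: 1 bp
  107→116: 9 bp
  116→123: 7 bp
  123→130: 7 bp
  130→142: 12 bp
  142→153: 11 bp
  153→161: 8 bp
  161→171: 10 bp
  171→186: 15 bp
  186→197: 11 bp
  197→201: 4 bp
  201→223: 22 bp
  223→6 (wrap): 224-223+6 = 7 bp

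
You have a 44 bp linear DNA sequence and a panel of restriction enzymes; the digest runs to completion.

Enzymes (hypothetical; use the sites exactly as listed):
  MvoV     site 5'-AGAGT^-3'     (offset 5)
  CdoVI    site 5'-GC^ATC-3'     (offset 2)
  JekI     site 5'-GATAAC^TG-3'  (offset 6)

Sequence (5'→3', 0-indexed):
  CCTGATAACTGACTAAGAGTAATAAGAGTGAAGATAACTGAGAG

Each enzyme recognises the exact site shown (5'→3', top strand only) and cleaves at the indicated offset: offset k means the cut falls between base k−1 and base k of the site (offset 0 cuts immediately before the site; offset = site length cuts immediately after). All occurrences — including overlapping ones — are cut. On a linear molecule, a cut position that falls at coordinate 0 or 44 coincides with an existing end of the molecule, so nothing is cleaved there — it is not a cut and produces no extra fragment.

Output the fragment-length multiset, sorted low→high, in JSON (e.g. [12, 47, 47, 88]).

[6,9,9,9,11]

Scan for sites:
  MvoV AGAGT/5: at [15, 24] ⇒ [20, 29]
  CdoVI (GCATC, off=2): no sites
  JekI GATAACTG/6: at [3, 32] ⇒ [9, 38]

Pooled cuts: [9, 20, 29, 38]

Fragment lengths:
  [0,9): 9 bp
  [9,20): 11 bp
  [20,29): 9 bp
  [29,38): 9 bp
  [38,44): 6 bp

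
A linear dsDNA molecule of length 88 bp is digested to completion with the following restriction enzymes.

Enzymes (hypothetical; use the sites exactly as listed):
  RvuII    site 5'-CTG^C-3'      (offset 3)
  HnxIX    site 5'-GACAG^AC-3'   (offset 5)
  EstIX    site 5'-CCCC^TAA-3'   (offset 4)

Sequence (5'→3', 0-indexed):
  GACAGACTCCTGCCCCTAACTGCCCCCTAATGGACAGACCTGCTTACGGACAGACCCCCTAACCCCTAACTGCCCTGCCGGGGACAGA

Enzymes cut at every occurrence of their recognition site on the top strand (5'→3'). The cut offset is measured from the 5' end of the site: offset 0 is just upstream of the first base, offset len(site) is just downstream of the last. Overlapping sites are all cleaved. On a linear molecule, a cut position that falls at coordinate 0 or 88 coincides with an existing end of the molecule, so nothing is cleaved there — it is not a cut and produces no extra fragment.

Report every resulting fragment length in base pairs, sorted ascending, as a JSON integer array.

Scan for sites:
  RvuII CTGC/3: at [9, 19, 39, 69, 74] ⇒ [12, 22, 42, 72, 77]
  HnxIX GACAGAC/5: at [0, 32, 48] ⇒ [5, 37, 53]
  EstIX CCCCTAA/4: at [12, 23, 55, 62] ⇒ [16, 27, 59, 66]

All cut coordinates (distinct, sorted): [5, 12, 16, 22, 27, 37, 42, 53, 59, 66, 72, 77]

Fragments:
  [0,5): 5 bp
  [5,12): 7 bp
  [12,16): 4 bp
  [16,22): 6 bp
  [22,27): 5 bp
  [27,37): 10 bp
  [37,42): 5 bp
  [42,53): 11 bp
  [53,59): 6 bp
  [59,66): 7 bp
  [66,72): 6 bp
  [72,77): 5 bp
  [77,88): 11 bp

[4,5,5,5,5,6,6,6,7,7,10,11,11]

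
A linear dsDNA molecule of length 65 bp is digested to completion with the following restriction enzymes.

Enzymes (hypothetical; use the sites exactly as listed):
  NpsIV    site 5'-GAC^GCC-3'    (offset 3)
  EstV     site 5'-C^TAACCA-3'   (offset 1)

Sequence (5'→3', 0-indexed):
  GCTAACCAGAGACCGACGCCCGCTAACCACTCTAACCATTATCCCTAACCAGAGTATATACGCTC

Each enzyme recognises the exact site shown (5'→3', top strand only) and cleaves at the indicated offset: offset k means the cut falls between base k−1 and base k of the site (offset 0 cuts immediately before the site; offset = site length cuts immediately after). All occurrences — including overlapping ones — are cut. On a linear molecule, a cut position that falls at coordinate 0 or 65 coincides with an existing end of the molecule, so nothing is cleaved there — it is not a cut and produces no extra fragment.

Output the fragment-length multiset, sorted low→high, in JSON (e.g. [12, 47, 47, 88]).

[2,6,9,13,15,20]

Per-enzyme occurrences:
  NpsIV (GACGCC, off=3): starts [14] → cuts [17]
  EstV (CTAACCA, off=1): starts [1, 22, 31, 44] → cuts [2, 23, 32, 45]

All cut coordinates (distinct, sorted): [2, 17, 23, 32, 45]

Fragment lengths:
  [0,2): 2 bp
  [2,17): 15 bp
  [17,23): 6 bp
  [23,32): 9 bp
  [32,45): 13 bp
  [45,65): 20 bp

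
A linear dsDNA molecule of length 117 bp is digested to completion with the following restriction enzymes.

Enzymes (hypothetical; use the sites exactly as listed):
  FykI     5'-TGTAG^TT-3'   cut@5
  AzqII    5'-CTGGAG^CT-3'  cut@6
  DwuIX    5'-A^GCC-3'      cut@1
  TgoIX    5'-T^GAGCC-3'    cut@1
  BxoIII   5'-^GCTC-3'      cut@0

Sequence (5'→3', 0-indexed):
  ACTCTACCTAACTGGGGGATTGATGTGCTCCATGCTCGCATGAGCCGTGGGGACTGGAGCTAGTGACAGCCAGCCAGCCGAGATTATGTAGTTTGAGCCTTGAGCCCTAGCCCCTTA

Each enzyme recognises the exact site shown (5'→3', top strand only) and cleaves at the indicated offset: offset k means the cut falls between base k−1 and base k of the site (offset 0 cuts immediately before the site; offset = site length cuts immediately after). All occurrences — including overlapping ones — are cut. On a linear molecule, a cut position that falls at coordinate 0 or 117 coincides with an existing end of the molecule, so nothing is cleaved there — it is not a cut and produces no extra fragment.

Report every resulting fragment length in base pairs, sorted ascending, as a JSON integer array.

[2,2,2,3,4,4,5,6,7,8,8,9,15,16,26]

Scan for sites:
  FykI (TGTAGTT, off=5): starts [86] → cuts [91]
  AzqII (CTGGAGCT, off=6): starts [53] → cuts [59]
  DwuIX (AGCC, off=1): starts [42, 67, 71, 75, 95, 102, 108] → cuts [43, 68, 72, 76, 96, 103, 109]
  TgoIX (TGAGCC, off=1): starts [40, 93, 100] → cuts [41, 94, 101]
  BxoIII (GCTC, off=0): starts [26, 33] → cuts [26, 33]

Pooled cuts: [26, 33, 41, 43, 59, 68, 72, 76, 91, 94, 96, 101, 103, 109]

Fragments:
  [0,26): 26 bp
  [26,33): 7 bp
  [33,41): 8 bp
  [41,43): 2 bp
  [43,59): 16 bp
  [59,68): 9 bp
  [68,72): 4 bp
  [72,76): 4 bp
  [76,91): 15 bp
  [91,94): 3 bp
  [94,96): 2 bp
  [96,101): 5 bp
  [101,103): 2 bp
  [103,109): 6 bp
  [109,117): 8 bp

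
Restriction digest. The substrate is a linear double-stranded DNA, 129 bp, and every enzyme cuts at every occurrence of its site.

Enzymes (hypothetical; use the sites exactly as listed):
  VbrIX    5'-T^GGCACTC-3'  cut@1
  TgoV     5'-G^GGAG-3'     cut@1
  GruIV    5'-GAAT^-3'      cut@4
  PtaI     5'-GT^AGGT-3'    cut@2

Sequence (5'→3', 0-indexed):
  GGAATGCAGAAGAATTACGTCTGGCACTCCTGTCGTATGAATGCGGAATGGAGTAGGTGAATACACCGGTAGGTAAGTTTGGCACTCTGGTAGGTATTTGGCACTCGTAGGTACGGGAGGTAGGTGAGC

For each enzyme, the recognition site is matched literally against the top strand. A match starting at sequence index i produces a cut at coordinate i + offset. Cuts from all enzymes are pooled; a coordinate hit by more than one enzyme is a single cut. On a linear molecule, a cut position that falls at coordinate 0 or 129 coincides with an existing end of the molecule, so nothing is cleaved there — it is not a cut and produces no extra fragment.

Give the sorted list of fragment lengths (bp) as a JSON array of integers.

Per-enzyme occurrences:
  VbrIX (TGGCACTC, off=1): starts [21, 79, 98] → cuts [22, 80, 99]
  TgoV (GGGAG, off=1): starts [114] → cuts [115]
  GruIV (GAAT, off=4): starts [1, 11, 38, 45, 58] → cuts [5, 15, 42, 49, 62]
  PtaI (GTAGGT, off=2): starts [52, 68, 89, 106, 119] → cuts [54, 70, 91, 108, 121]

All cut coordinates (distinct, sorted): [5, 15, 22, 42, 49, 54, 62, 70, 80, 91, 99, 108, 115, 121]

Fragment lengths:
  [0,5): 5 bp
  [5,15): 10 bp
  [15,22): 7 bp
  [22,42): 20 bp
  [42,49): 7 bp
  [49,54): 5 bp
  [54,62): 8 bp
  [62,70): 8 bp
  [70,80): 10 bp
  [80,91): 11 bp
  [91,99): 8 bp
  [99,108): 9 bp
  [108,115): 7 bp
  [115,121): 6 bp
  [121,129): 8 bp

[5,5,6,7,7,7,8,8,8,8,9,10,10,11,20]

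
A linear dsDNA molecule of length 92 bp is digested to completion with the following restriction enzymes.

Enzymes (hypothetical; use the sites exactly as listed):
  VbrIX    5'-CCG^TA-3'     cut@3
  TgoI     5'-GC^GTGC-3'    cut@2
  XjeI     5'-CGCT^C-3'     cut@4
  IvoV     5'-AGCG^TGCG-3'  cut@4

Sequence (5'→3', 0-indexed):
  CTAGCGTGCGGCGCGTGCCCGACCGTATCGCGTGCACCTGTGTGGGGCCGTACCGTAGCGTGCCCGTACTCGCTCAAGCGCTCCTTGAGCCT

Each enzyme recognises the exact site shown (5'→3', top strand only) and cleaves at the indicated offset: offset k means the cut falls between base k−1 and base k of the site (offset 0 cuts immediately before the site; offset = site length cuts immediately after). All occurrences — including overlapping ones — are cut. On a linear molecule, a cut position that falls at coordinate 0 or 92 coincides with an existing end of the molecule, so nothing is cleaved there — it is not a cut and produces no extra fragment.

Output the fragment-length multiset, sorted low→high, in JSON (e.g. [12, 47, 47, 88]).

[1,4,5,5,6,7,8,8,8,10,11,19]

Site scan:
  VbrIX CCGTA/3: at [22, 47, 52, 63] ⇒ [25, 50, 55, 66]
  TgoI GCGTGC/2: at [3, 12, 29, 57] ⇒ [5, 14, 31, 59]
  XjeI CGCTC/4: at [70, 78] ⇒ [74, 82]
  IvoV AGCGTGCG/4: at [2] ⇒ [6]

All cut coordinates (distinct, sorted): [5, 6, 14, 25, 31, 50, 55, 59, 66, 74, 82]

Fragment lengths:
  [0,5): 5 bp
  [5,6): 1 bp
  [6,14): 8 bp
  [14,25): 11 bp
  [25,31): 6 bp
  [31,50): 19 bp
  [50,55): 5 bp
  [55,59): 4 bp
  [59,66): 7 bp
  [66,74): 8 bp
  [74,82): 8 bp
  [82,92): 10 bp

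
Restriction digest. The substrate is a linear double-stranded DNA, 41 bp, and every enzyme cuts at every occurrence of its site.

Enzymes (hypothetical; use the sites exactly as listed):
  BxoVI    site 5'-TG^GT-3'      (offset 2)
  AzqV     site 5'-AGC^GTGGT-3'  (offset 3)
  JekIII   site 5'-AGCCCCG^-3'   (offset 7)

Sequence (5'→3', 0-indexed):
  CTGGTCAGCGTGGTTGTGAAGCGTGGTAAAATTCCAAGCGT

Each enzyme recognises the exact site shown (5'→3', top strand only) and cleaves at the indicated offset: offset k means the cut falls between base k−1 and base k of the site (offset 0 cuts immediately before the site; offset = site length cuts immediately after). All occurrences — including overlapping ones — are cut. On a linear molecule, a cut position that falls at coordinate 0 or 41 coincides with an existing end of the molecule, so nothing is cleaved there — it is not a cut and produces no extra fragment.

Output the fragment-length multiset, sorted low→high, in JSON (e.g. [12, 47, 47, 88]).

[3,3,3,6,10,16]

Site scan:
  BxoVI (TGGT, off=2): starts [1, 10, 23] → cuts [3, 12, 25]
  AzqV (AGCGTGGT, off=3): starts [6, 19] → cuts [9, 22]
  JekIII (AGCCCCG, off=7): no sites

All cut coordinates (distinct, sorted): [3, 9, 12, 22, 25]

Fragments:
  [0,3): 3 bp
  [3,9): 6 bp
  [9,12): 3 bp
  [12,22): 10 bp
  [22,25): 3 bp
  [25,41): 16 bp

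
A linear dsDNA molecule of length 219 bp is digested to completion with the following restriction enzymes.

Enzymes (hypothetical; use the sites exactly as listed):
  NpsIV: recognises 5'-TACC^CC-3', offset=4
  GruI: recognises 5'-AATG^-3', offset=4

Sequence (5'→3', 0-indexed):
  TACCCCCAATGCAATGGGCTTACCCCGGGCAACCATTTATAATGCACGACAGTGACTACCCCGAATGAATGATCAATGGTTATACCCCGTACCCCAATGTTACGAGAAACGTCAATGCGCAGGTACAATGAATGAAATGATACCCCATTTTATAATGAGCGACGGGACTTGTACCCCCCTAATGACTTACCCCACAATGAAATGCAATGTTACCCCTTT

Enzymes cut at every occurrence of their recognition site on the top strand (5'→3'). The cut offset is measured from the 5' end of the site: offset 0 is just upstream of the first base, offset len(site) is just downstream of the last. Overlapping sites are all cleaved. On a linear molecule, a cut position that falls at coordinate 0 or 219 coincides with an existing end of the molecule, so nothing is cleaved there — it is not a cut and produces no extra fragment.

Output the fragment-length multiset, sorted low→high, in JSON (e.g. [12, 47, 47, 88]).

[4,4,4,5,5,5,5,5,5,5,6,7,7,7,7,7,8,8,8,9,13,13,16,18,18,20]

Site scan:
  NpsIV (TACCCC, off=4): starts [0, 20, 56, 82, 89, 140, 171, 187, 210] → cuts [4, 24, 60, 86, 93, 144, 175, 191, 214]
  GruI (AATG, off=4): starts [7, 12, 40, 63, 67, 74, 95, 113, 126, 130, 135, 153, 180, 195, 200, 205] → cuts [11, 16, 44, 67, 71, 78, 99, 117, 130, 134, 139, 157, 184, 199, 204, 209]

Pooled cuts: [4, 11, 16, 24, 44, 60, 67, 71, 78, 86, 93, 99, 117, 130, 134, 139, 144, 157, 175, 184, 191, 199, 204, 209, 214]

Fragments:
  [0,4): 4 bp
  [4,11): 7 bp
  [11,16): 5 bp
  [16,24): 8 bp
  [24,44): 20 bp
  [44,60): 16 bp
  [60,67): 7 bp
  [67,71): 4 bp
  [71,78): 7 bp
  [78,86): 8 bp
  [86,93): 7 bp
  [93,99): 6 bp
  [99,117): 18 bp
  [117,130): 13 bp
  [130,134): 4 bp
  [134,139): 5 bp
  [139,144): 5 bp
  [144,157): 13 bp
  [157,175): 18 bp
  [175,184): 9 bp
  [184,191): 7 bp
  [191,199): 8 bp
  [199,204): 5 bp
  [204,209): 5 bp
  [209,214): 5 bp
  [214,219): 5 bp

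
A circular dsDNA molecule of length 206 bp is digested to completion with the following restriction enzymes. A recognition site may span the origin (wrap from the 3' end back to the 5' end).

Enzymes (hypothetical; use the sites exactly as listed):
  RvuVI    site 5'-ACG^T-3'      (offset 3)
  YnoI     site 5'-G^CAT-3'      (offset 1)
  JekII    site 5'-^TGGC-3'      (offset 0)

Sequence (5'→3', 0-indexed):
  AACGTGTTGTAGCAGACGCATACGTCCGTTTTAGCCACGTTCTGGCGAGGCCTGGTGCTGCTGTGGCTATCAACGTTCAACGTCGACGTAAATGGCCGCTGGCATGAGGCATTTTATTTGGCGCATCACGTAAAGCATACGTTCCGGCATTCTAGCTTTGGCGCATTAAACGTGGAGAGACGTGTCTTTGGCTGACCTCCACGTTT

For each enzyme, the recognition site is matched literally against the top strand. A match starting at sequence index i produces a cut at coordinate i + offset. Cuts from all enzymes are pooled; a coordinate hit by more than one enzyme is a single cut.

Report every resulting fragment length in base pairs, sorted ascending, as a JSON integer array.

[3,3,4,5,5,5,6,6,6,6,6,7,7,7,7,7,9,9,10,11,12,14,15,15,21]

Site scan:
  RvuVI ACGT/3: at [1, 21, 36, 72, 79, 85, 127, 138, 169, 179, 200] ⇒ [4, 24, 39, 75, 82, 88, 130, 141, 172, 182, 203]
  YnoI GCAT/1: at [17, 101, 108, 122, 134, 146, 162] ⇒ [18, 102, 109, 123, 135, 147, 163]
  JekII TGGC/0: at [42, 63, 92, 99, 118, 158, 188] ⇒ [42, 63, 92, 99, 118, 158, 188]

All cut coordinates (distinct, sorted): [4, 18, 24, 39, 42, 63, 75, 82, 88, 92, 99, 102, 109, 118, 123, 130, 135, 141, 147, 158, 163, 172, 182, 188, 203]

Fragments:
  4→18: 14 bp
  18→24: 6 bp
  24→39: 15 bp
  39→42: 3 bp
  42→63: 21 bp
  63→75: 12 bp
  75→82: 7 bp
  82→88: 6 bp
  88→92: 4 bp
  92→99: 7 bp
  99→102: 3 bp
  102→109: 7 bp
  109→118: 9 bp
  118→123: 5 bp
  123→130: 7 bp
  130→135: 5 bp
  135→141: 6 bp
  141→147: 6 bp
  147→158: 11 bp
  158→163: 5 bp
  163→172: 9 bp
  172→182: 10 bp
  182→188: 6 bp
  188→203: 15 bp
  203→4 (wrap): 206-203+4 = 7 bp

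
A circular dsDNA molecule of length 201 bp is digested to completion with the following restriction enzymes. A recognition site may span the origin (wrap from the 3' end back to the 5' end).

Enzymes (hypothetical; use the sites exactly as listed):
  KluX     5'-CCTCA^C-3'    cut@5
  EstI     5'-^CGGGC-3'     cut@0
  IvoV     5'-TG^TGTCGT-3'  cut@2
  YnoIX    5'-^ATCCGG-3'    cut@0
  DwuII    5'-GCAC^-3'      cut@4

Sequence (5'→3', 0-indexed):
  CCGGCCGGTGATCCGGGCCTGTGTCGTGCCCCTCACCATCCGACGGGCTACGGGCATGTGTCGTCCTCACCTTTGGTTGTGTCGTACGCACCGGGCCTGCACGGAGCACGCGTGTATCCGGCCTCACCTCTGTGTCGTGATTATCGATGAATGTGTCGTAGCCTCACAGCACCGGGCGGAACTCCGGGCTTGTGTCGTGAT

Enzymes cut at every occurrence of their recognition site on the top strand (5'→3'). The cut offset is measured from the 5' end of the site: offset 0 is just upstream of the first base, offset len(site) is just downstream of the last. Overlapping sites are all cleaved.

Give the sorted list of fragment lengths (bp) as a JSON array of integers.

[3,6,6,6,7,7,7,8,8,8,8,10,11,11,11,12,12,12,13,14,21]

Per-enzyme occurrences:
  KluX CCTCAC/5: at [30, 64, 121, 161] ⇒ [35, 69, 126, 166]
  EstI CGGGC/0: at [13, 43, 50, 91, 172, 184] ⇒ [13, 43, 50, 91, 172, 184]
  IvoV TGTGTCGT/2: at [19, 56, 77, 130, 151, 190] ⇒ [21, 58, 79, 132, 153, 192]
  YnoIX ATCCGG/0: at [10, 115, 199] ⇒ [10, 115, 199]
  DwuII GCAC/4: at [87, 98, 105, 168] ⇒ [91, 102, 109, 172]

All cut coordinates (distinct, sorted): [10, 13, 21, 35, 43, 50, 58, 69, 79, 91, 102, 109, 115, 126, 132, 153, 166, 172, 184, 192, 199]

Fragment lengths:
  10→13: 3 bp
  13→21: 8 bp
  21→35: 14 bp
  35→43: 8 bp
  43→50: 7 bp
  50→58: 8 bp
  58→69: 11 bp
  69→79: 10 bp
  79→91: 12 bp
  91→102: 11 bp
  102→109: 7 bp
  109→115: 6 bp
  115→126: 11 bp
  126→132: 6 bp
  132→153: 21 bp
  153→166: 13 bp
  166→172: 6 bp
  172→184: 12 bp
  184→192: 8 bp
  192→199: 7 bp
  199→10 (wrap): 201-199+10 = 12 bp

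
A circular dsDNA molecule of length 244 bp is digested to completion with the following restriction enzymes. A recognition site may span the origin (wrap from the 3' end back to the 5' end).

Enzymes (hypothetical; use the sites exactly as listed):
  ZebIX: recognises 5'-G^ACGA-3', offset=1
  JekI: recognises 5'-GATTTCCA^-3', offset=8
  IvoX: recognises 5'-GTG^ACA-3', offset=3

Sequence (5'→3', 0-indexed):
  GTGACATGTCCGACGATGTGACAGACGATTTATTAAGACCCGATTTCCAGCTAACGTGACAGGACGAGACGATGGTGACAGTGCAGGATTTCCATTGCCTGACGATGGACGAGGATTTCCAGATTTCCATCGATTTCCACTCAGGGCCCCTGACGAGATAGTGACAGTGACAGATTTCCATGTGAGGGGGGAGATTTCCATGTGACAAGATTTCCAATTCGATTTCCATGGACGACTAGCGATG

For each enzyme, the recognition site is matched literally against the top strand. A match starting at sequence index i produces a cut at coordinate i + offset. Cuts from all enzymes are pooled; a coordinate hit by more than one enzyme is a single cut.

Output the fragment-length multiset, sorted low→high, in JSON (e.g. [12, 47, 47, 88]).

Site scan:
  ZebIX GACGA/1: at [11, 23, 62, 67, 100, 107, 151, 230] ⇒ [12, 24, 63, 68, 101, 108, 152, 231]
  JekI GATTTCCA/8: at [41, 86, 113, 121, 131, 172, 192, 208, 220] ⇒ [49, 94, 121, 129, 139, 180, 200, 216, 228]
  IvoX GTGACA/3: at [0, 17, 55, 74, 160, 166, 201] ⇒ [3, 20, 58, 77, 163, 169, 204]

All cut coordinates (distinct, sorted): [3, 12, 20, 24, 49, 58, 63, 68, 77, 94, 101, 108, 121, 129, 139, 152, 163, 169, 180, 200, 204, 216, 228, 231]

Fragment lengths:
  3→12: 9 bp
  12→20: 8 bp
  20→24: 4 bp
  24→49: 25 bp
  49→58: 9 bp
  58→63: 5 bp
  63→68: 5 bp
  68→77: 9 bp
  77→94: 17 bp
  94→101: 7 bp
  101→108: 7 bp
  108→121: 13 bp
  121→129: 8 bp
  129→139: 10 bp
  139→152: 13 bp
  152→163: 11 bp
  163→169: 6 bp
  169→180: 11 bp
  180→200: 20 bp
  200→204: 4 bp
  204→216: 12 bp
  216→228: 12 bp
  228→231: 3 bp
  231→3 (wrap): 244-231+3 = 16 bp

[3,4,4,5,5,6,7,7,8,8,9,9,9,10,11,11,12,12,13,13,16,17,20,25]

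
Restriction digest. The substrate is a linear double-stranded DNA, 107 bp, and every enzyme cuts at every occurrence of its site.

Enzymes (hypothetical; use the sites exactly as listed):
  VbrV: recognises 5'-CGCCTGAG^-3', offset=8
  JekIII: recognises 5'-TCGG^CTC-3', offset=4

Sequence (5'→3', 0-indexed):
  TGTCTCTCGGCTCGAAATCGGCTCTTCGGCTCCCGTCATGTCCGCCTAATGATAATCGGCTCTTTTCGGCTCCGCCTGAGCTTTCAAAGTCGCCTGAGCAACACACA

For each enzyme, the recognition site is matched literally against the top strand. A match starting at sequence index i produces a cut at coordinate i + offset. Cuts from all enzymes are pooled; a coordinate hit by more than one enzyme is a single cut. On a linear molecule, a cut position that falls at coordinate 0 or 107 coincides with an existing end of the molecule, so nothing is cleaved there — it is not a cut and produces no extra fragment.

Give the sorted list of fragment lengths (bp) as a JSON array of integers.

Site scan:
  VbrV CGCCTGAG/8: at [72, 90] ⇒ [80, 98]
  JekIII TCGGCTC/4: at [6, 17, 25, 55, 65] ⇒ [10, 21, 29, 59, 69]

Pooled cuts: [10, 21, 29, 59, 69, 80, 98]

Fragment lengths:
  [0,10): 10 bp
  [10,21): 11 bp
  [21,29): 8 bp
  [29,59): 30 bp
  [59,69): 10 bp
  [69,80): 11 bp
  [80,98): 18 bp
  [98,107): 9 bp

[8,9,10,10,11,11,18,30]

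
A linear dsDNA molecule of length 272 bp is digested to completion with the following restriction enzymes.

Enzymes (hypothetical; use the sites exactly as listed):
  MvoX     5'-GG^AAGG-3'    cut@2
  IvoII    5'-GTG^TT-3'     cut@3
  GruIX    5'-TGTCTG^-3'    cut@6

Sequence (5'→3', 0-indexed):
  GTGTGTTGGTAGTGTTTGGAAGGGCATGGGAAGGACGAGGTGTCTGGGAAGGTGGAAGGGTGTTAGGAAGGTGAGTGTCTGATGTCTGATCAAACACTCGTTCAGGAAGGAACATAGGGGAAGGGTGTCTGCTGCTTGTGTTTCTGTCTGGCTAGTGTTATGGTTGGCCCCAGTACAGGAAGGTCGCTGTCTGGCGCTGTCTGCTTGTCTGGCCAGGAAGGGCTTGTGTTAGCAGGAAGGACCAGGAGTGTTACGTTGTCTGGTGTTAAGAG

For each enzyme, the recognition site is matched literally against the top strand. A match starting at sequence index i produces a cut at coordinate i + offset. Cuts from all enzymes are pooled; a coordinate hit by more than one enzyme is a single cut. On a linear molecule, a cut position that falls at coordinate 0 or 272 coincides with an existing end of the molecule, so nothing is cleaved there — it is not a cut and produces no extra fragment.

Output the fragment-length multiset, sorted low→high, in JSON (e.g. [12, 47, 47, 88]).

[2,3,5,5,5,6,7,7,7,7,7,8,8,9,9,10,10,11,11,11,12,14,14,14,14,16,18,22]

Scan for sites:
  MvoX (GGAAGG, off=2): starts [17, 28, 46, 53, 65, 104, 118, 177, 215, 234] → cuts [19, 30, 48, 55, 67, 106, 120, 179, 217, 236]
  IvoII (GTGTT, off=3): starts [2, 11, 59, 137, 154, 225, 247, 262] → cuts [5, 14, 62, 140, 157, 228, 250, 265]
  GruIX (TGTCTG, off=6): starts [40, 75, 82, 125, 144, 187, 197, 205, 256] → cuts [46, 81, 88, 131, 150, 193, 203, 211, 262]

All cut coordinates (distinct, sorted): [5, 14, 19, 30, 46, 48, 55, 62, 67, 81, 88, 106, 120, 131, 140, 150, 157, 179, 193, 203, 211, 217, 228, 236, 250, 262, 265]

Fragment lengths:
  [0,5): 5 bp
  [5,14): 9 bp
  [14,19): 5 bp
  [19,30): 11 bp
  [30,46): 16 bp
  [46,48): 2 bp
  [48,55): 7 bp
  [55,62): 7 bp
  [62,67): 5 bp
  [67,81): 14 bp
  [81,88): 7 bp
  [88,106): 18 bp
  [106,120): 14 bp
  [120,131): 11 bp
  [131,140): 9 bp
  [140,150): 10 bp
  [150,157): 7 bp
  [157,179): 22 bp
  [179,193): 14 bp
  [193,203): 10 bp
  [203,211): 8 bp
  [211,217): 6 bp
  [217,228): 11 bp
  [228,236): 8 bp
  [236,250): 14 bp
  [250,262): 12 bp
  [262,265): 3 bp
  [265,272): 7 bp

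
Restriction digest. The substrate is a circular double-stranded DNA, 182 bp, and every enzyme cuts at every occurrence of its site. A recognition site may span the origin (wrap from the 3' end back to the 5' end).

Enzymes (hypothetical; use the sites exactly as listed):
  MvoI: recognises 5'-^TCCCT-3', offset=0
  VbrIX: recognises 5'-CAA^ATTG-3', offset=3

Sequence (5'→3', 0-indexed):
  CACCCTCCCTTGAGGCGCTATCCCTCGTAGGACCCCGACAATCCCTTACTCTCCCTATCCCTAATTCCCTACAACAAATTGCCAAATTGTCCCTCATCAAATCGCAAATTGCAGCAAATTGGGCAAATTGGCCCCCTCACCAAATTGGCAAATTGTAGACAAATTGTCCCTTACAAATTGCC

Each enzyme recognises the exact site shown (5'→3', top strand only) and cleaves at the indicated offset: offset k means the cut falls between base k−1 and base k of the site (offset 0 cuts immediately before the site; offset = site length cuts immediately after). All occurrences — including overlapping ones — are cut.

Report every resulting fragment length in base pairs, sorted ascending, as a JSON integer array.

[4,4,6,8,8,8,9,10,10,10,11,11,12,15,17,18,21]

Site scan:
  MvoI (TCCCT, off=0): starts [5, 20, 41, 51, 57, 65, 89, 166] → cuts [5, 20, 41, 51, 57, 65, 89, 166]
  VbrIX (CAAATTG, off=3): starts [74, 82, 104, 114, 123, 140, 148, 159, 173] → cuts [77, 85, 107, 117, 126, 143, 151, 162, 176]

Pooled cuts: [5, 20, 41, 51, 57, 65, 77, 85, 89, 107, 117, 126, 143, 151, 162, 166, 176]

Fragments:
  5→20: 15 bp
  20→41: 21 bp
  41→51: 10 bp
  51→57: 6 bp
  57→65: 8 bp
  65→77: 12 bp
  77→85: 8 bp
  85→89: 4 bp
  89→107: 18 bp
  107→117: 10 bp
  117→126: 9 bp
  126→143: 17 bp
  143→151: 8 bp
  151→162: 11 bp
  162→166: 4 bp
  166→176: 10 bp
  176→5 (wrap): 182-176+5 = 11 bp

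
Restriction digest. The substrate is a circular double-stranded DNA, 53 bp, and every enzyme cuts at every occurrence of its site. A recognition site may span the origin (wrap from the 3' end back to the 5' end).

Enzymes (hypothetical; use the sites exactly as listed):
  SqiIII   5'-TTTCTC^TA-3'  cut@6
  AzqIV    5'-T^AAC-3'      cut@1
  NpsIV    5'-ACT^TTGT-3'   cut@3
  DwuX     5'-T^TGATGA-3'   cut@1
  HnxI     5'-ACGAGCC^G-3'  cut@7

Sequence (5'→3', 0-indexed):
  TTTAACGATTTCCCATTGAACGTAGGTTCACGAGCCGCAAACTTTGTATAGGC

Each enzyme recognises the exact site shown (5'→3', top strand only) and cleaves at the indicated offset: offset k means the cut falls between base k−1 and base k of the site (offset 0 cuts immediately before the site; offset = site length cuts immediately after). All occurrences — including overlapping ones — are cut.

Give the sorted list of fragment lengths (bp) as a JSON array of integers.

Scan for sites:
  SqiIII (TTTCTCTA, off=6): no sites
  AzqIV TAAC/1: at [2] ⇒ [3]
  NpsIV ACTTTGT/3: at [40] ⇒ [43]
  DwuX (TTGATGA, off=1): no sites
  HnxI ACGAGCCG/7: at [29] ⇒ [36]

Pooled cuts: [3, 36, 43]

Fragment lengths:
  3→36: 33 bp
  36→43: 7 bp
  43→3 (wrap): 53-43+3 = 13 bp

[7,13,33]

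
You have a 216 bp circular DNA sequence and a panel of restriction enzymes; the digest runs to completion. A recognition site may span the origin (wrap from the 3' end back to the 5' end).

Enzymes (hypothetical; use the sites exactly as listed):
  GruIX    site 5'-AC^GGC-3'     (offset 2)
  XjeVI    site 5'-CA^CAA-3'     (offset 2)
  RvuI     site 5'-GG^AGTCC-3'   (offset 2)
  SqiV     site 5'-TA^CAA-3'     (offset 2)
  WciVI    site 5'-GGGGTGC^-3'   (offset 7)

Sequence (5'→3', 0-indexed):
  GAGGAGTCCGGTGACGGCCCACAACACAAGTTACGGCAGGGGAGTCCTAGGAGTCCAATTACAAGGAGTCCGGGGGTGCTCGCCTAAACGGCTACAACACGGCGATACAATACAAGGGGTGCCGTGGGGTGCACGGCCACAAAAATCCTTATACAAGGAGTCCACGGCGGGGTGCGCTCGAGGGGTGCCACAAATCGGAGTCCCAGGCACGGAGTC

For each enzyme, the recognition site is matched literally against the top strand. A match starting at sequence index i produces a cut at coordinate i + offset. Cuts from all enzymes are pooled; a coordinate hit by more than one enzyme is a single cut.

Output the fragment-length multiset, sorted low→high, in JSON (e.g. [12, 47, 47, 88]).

[2,2,5,5,5,5,5,5,6,6,7,7,8,8,8,9,10,10,10,10,10,11,13,13,14,22]

Per-enzyme occurrences:
  GruIX ACGGC/2: at [13, 32, 87, 98, 132, 163] ⇒ [15, 34, 89, 100, 134, 165]
  XjeVI CACAA/2: at [19, 24, 137, 188] ⇒ [21, 26, 139, 190]
  RvuI GGAGTCC/2: at [2, 40, 49, 64, 156, 196] ⇒ [4, 42, 51, 66, 158, 198]
  SqiV TACAA/2: at [59, 92, 105, 110, 151] ⇒ [61, 94, 107, 112, 153]
  WciVI GGGGTGC/7: at [72, 115, 125, 168, 181] ⇒ [79, 122, 132, 175, 188]

All cut coordinates (distinct, sorted): [4, 15, 21, 26, 34, 42, 51, 61, 66, 79, 89, 94, 100, 107, 112, 122, 132, 134, 139, 153, 158, 165, 175, 188, 190, 198]

Fragment lengths:
  4→15: 11 bp
  15→21: 6 bp
  21→26: 5 bp
  26→34: 8 bp
  34→42: 8 bp
  42→51: 9 bp
  51→61: 10 bp
  61→66: 5 bp
  66→79: 13 bp
  79→89: 10 bp
  89→94: 5 bp
  94→100: 6 bp
  100→107: 7 bp
  107→112: 5 bp
  112→122: 10 bp
  122→132: 10 bp
  132→134: 2 bp
  134→139: 5 bp
  139→153: 14 bp
  153→158: 5 bp
  158→165: 7 bp
  165→175: 10 bp
  175→188: 13 bp
  188→190: 2 bp
  190→198: 8 bp
  198→4 (wrap): 216-198+4 = 22 bp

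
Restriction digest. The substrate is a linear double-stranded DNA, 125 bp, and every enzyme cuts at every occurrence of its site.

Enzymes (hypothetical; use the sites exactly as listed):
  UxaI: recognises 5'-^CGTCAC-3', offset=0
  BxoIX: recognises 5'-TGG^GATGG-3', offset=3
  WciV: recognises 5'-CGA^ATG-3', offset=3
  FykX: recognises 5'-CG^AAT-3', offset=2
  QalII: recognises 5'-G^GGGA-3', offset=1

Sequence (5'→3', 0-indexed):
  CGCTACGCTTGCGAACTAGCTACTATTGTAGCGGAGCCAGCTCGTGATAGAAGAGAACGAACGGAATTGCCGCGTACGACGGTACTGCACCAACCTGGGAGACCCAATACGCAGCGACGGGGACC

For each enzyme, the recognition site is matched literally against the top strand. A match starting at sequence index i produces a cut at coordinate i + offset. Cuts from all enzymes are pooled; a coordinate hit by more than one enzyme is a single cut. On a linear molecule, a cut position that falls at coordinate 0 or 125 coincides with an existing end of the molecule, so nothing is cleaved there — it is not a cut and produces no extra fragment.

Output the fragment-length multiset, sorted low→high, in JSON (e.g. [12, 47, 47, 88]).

[6,119]

Scan for sites:
  UxaI (CGTCAC, off=0): no sites
  BxoIX (TGGGATGG, off=3): no sites
  WciV (CGAATG, off=3): no sites
  FykX (CGAAT, off=2): no sites
  QalII (GGGGA, off=1): starts [118] → cuts [119]

Pooled cuts: [119]

Fragment lengths:
  [0,119): 119 bp
  [119,125): 6 bp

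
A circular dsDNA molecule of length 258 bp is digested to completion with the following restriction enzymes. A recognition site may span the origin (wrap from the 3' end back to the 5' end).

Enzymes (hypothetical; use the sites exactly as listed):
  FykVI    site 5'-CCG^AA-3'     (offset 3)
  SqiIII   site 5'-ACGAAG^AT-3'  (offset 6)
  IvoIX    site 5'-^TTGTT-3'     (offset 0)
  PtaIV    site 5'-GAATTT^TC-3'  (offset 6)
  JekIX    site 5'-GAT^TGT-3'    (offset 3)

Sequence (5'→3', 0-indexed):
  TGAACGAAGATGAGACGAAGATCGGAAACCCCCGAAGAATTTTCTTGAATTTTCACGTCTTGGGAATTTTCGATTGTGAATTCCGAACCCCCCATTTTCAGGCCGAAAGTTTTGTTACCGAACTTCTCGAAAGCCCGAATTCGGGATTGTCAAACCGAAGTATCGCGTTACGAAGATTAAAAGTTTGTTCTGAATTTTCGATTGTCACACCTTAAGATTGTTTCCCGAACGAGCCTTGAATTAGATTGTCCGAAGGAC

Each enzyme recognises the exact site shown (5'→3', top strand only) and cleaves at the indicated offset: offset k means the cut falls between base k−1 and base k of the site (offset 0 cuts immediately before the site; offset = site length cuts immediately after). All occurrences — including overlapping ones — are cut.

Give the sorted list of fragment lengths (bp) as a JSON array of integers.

Per-enzyme occurrences:
  FykVI (CCGAA, off=3): starts [31, 82, 102, 117, 134, 154, 224, 249] → cuts [34, 85, 105, 120, 137, 157, 227, 252]
  SqiIII (ACGAAGAT, off=6): starts [3, 14, 169] → cuts [9, 20, 175]
  IvoIX (TTGTT, off=0): starts [111, 184, 217] → cuts [111, 184, 217]
  PtaIV (GAATTTTC, off=6): starts [36, 46, 63, 191] → cuts [42, 52, 69, 197]
  JekIX (GATTGT, off=3): starts [71, 144, 199, 215, 243] → cuts [74, 147, 202, 218, 246]

All cut coordinates (distinct, sorted): [9, 20, 34, 42, 52, 69, 74, 85, 105, 111, 120, 137, 147, 157, 175, 184, 197, 202, 217, 218, 227, 246, 252]

Fragments:
  9→20: 11 bp
  20→34: 14 bp
  34→42: 8 bp
  42→52: 10 bp
  52→69: 17 bp
  69→74: 5 bp
  74→85: 11 bp
  85→105: 20 bp
  105→111: 6 bp
  111→120: 9 bp
  120→137: 17 bp
  137→147: 10 bp
  147→157: 10 bp
  157→175: 18 bp
  175→184: 9 bp
  184→197: 13 bp
  197→202: 5 bp
  202→217: 15 bp
  217→218: 1 bp
  218→227: 9 bp
  227→246: 19 bp
  246→252: 6 bp
  252→9 (wrap): 258-252+9 = 15 bp

[1,5,5,6,6,8,9,9,9,10,10,10,11,11,13,14,15,15,17,17,18,19,20]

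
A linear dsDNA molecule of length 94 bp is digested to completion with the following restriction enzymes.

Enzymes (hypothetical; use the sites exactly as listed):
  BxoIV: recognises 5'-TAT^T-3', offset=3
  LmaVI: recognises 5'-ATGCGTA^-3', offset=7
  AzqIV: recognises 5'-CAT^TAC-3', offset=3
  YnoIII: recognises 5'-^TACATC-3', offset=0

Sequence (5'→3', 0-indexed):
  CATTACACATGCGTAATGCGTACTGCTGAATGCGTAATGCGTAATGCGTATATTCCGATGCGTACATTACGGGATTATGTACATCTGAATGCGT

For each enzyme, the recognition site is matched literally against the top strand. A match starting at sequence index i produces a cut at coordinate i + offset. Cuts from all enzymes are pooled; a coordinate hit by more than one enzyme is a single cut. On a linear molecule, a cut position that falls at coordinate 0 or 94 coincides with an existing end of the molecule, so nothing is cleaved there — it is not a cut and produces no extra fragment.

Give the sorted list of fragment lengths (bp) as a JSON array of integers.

Site scan:
  BxoIV TATT/3: at [50] ⇒ [53]
  LmaVI ATGCGTA/7: at [8, 15, 29, 36, 43, 57] ⇒ [15, 22, 36, 43, 50, 64]
  AzqIV CATTAC/3: at [0, 64] ⇒ [3, 67]
  YnoIII TACATC/0: at [79] ⇒ [79]

All cut coordinates (distinct, sorted): [3, 15, 22, 36, 43, 50, 53, 64, 67, 79]

Fragments:
  [0,3): 3 bp
  [3,15): 12 bp
  [15,22): 7 bp
  [22,36): 14 bp
  [36,43): 7 bp
  [43,50): 7 bp
  [50,53): 3 bp
  [53,64): 11 bp
  [64,67): 3 bp
  [67,79): 12 bp
  [79,94): 15 bp

[3,3,3,7,7,7,11,12,12,14,15]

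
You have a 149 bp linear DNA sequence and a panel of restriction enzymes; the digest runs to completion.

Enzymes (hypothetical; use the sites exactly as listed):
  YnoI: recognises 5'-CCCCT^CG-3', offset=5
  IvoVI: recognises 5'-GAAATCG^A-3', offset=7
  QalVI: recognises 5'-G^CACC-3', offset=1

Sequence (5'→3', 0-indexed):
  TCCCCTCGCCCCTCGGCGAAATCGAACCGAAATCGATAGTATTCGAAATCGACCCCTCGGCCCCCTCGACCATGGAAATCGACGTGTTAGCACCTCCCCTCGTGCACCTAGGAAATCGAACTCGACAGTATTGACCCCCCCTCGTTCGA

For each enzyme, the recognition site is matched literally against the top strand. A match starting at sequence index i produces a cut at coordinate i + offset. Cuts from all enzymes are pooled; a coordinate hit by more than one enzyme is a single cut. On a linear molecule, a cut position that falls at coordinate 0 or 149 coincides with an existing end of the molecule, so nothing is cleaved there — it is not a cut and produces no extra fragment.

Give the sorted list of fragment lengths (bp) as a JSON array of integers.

[4,6,6,7,7,9,9,10,11,11,14,15,16,24]

Per-enzyme occurrences:
  YnoI CCCCTCG/5: at [1, 8, 52, 61, 95, 137] ⇒ [6, 13, 57, 66, 100, 142]
  IvoVI GAAATCGA/7: at [17, 28, 44, 74, 111] ⇒ [24, 35, 51, 81, 118]
  QalVI GCACC/1: at [89, 103] ⇒ [90, 104]

Pooled cuts: [6, 13, 24, 35, 51, 57, 66, 81, 90, 100, 104, 118, 142]

Fragment lengths:
  [0,6): 6 bp
  [6,13): 7 bp
  [13,24): 11 bp
  [24,35): 11 bp
  [35,51): 16 bp
  [51,57): 6 bp
  [57,66): 9 bp
  [66,81): 15 bp
  [81,90): 9 bp
  [90,100): 10 bp
  [100,104): 4 bp
  [104,118): 14 bp
  [118,142): 24 bp
  [142,149): 7 bp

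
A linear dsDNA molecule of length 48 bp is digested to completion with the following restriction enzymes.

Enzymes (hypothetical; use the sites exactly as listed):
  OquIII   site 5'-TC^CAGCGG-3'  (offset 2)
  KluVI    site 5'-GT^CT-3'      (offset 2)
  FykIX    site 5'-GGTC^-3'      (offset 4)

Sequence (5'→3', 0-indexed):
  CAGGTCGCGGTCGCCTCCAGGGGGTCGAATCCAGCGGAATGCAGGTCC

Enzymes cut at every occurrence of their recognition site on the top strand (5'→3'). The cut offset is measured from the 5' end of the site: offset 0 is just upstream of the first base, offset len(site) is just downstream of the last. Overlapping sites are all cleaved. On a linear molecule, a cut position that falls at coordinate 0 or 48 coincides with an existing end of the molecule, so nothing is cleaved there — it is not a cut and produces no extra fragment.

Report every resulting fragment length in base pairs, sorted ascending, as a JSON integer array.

Site scan:
  OquIII TCCAGCGG/2: at [29] ⇒ [31]
  KluVI (GTCT, off=2): no sites
  FykIX GGTC/4: at [2, 8, 22, 43] ⇒ [6, 12, 26, 47]

All cut coordinates (distinct, sorted): [6, 12, 26, 31, 47]

Fragment lengths:
  [0,6): 6 bp
  [6,12): 6 bp
  [12,26): 14 bp
  [26,31): 5 bp
  [31,47): 16 bp
  [47,48): 1 bp

[1,5,6,6,14,16]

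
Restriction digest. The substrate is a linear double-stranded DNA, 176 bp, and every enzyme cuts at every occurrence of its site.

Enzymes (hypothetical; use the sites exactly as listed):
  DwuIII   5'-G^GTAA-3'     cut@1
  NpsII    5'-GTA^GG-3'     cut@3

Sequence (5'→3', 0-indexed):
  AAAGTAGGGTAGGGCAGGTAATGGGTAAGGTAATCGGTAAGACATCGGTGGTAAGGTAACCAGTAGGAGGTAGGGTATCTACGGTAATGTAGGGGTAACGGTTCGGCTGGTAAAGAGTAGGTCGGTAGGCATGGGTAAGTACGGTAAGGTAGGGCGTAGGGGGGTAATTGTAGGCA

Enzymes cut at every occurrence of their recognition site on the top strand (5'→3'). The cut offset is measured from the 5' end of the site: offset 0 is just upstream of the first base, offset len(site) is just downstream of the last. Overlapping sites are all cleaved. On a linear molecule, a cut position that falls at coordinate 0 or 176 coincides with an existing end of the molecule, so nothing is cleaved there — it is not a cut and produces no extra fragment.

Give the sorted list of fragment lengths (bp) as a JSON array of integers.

[3,4,5,5,5,5,6,6,7,7,7,7,7,8,8,8,9,9,10,10,11,14,15]

Per-enzyme occurrences:
  DwuIII GGTAA/1: at [16, 23, 28, 35, 49, 54, 82, 93, 108, 133, 142, 162] ⇒ [17, 24, 29, 36, 50, 55, 83, 94, 109, 134, 143, 163]
  NpsII GTAGG/3: at [3, 8, 62, 69, 88, 116, 124, 148, 155, 169] ⇒ [6, 11, 65, 72, 91, 119, 127, 151, 158, 172]

Pooled cuts: [6, 11, 17, 24, 29, 36, 50, 55, 65, 72, 83, 91, 94, 109, 119, 127, 134, 143, 151, 158, 163, 172]

Fragments:
  [0,6): 6 bp
  [6,11): 5 bp
  [11,17): 6 bp
  [17,24): 7 bp
  [24,29): 5 bp
  [29,36): 7 bp
  [36,50): 14 bp
  [50,55): 5 bp
  [55,65): 10 bp
  [65,72): 7 bp
  [72,83): 11 bp
  [83,91): 8 bp
  [91,94): 3 bp
  [94,109): 15 bp
  [109,119): 10 bp
  [119,127): 8 bp
  [127,134): 7 bp
  [134,143): 9 bp
  [143,151): 8 bp
  [151,158): 7 bp
  [158,163): 5 bp
  [163,172): 9 bp
  [172,176): 4 bp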